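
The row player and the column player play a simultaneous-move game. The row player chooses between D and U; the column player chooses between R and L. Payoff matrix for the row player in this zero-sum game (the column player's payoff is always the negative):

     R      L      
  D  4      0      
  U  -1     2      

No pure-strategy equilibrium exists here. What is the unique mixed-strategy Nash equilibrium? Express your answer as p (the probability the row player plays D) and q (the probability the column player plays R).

p = 3/7, q = 2/7

The column player's indifference between R and L determines the row player's mixing probability p:
  the column player's expected payoff from R: p·(-4) + (1−p)·1 = -5p + 1
  the column player's expected payoff from L: p·0 + (1−p)·(-2) = 2p - 2
  -5p + 1 = 2p - 2  ⇒  -7p = -3  ⇒  p = 3/7.
Set the row player's expected payoff from D equal to that from U:
  the row player's payoff to D: q·4 + (1−q)·0 = 4q
  the row player's payoff to U: q·(-1) + (1−q)·2 = -3q + 2
  4q = -3q + 2  ⇒  7q = 2  ⇒  q = 2/7.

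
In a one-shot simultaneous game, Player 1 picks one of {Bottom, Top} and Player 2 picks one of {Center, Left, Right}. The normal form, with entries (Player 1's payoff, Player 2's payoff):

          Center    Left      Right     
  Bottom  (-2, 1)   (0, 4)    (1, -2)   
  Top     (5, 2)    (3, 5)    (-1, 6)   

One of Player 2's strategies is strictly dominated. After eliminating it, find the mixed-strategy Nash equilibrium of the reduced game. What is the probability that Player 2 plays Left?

q = 2/5

Player 2's strategy Center is strictly dominated by Left: 4 > 1 and 5 > 2. Eliminate Center.
For Player 1 to be willing to mix, Player 1 must be indifferent between Bottom and Top, which pins down Player 2's mix.
  Player 1's payoff to Bottom: q·0 + (1−q)·1 = -q + 1
  Player 1's payoff to Top: q·3 + (1−q)·(-1) = 4q - 1
  -q + 1 = 4q - 1  ⇒  -5q = -2  ⇒  q = 2/5.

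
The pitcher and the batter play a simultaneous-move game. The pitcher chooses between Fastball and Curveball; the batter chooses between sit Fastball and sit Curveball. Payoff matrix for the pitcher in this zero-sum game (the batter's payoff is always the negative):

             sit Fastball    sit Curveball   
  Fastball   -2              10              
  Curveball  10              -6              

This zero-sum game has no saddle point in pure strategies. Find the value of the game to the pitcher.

v = 22/7

For the pitcher to be willing to mix, the pitcher must be indifferent between Fastball and Curveball, which pins down the batter's mix.
  the pitcher's payoff to Fastball: q·(-2) + (1−q)·10 = -12q + 10
  the pitcher's payoff to Curveball: q·10 + (1−q)·(-6) = 16q - 6
  -12q + 10 = 16q - 6  ⇒  -28q = -16  ⇒  q = 4/7.
The value is the pitcher's expected payoff against this mix (using Fastball): (4/7)·(-2) + (3/7)·10 = 22/7.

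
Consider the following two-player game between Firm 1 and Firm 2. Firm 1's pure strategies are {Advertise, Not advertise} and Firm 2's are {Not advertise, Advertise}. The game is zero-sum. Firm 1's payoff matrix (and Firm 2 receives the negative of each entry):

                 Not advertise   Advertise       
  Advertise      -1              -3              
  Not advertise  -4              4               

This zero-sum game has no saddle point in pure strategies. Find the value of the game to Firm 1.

v = -8/5

Set Firm 1's expected payoff from Advertise equal to that from Not advertise:
  Firm 1's expected payoff from Advertise: q·(-1) + (1−q)·(-3) = 2q - 3
  Firm 1's expected payoff from Not advertise: q·(-4) + (1−q)·4 = -8q + 4
  2q - 3 = -8q + 4  ⇒  10q = 7  ⇒  q = 7/10.
The value is Firm 1's expected payoff against this mix (using Advertise): (7/10)·(-1) + (3/10)·(-3) = -8/5.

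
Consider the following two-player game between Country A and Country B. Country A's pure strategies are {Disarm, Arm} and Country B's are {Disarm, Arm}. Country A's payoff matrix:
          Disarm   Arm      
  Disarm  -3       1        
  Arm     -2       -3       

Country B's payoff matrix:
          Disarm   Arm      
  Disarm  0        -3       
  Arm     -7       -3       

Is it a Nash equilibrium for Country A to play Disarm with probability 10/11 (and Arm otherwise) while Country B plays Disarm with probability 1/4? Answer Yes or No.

No

Given Country A's mix p = 10/11, Country B's payoff from Disarm is -7/11 but from Arm is -3. Country B strictly prefers Disarm, so Country B would not mix.
So the proposed profile is not a Nash equilibrium.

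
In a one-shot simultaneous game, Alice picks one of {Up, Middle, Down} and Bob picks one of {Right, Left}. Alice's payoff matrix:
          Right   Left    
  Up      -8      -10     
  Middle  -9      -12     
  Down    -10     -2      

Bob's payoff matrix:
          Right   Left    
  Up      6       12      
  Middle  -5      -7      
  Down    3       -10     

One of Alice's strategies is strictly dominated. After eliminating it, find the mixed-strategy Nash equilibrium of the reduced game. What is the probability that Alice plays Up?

p = 13/19

Alice's strategy Middle is strictly dominated by Up: -8 > -9 and -10 > -12. Eliminate Middle.
Alice's mix must leave Bob indifferent between Right and Left.
  Bob's payoff from Right: p·6 + (1−p)·3 = 3p + 3
  Bob's payoff from Left: p·12 + (1−p)·(-10) = 22p - 10
  3p + 3 = 22p - 10  ⇒  -19p = -13  ⇒  p = 13/19.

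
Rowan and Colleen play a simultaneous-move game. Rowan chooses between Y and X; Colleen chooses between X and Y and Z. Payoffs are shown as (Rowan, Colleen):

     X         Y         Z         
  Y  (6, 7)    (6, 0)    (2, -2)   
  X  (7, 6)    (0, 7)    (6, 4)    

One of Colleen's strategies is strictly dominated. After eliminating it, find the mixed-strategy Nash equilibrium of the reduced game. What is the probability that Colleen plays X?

q = 6/7

Colleen's strategy Z is strictly dominated by Y: 0 > -2 and 7 > 4. Eliminate Z.
Rowan's indifference between Y and X determines Colleen's mixing probability q:
  Rowan's payoff to Y: q·6 + (1−q)·6 = 6
  Rowan's payoff to X: q·7 + (1−q)·0 = 7q
  6 = 7q  ⇒  -7q = -6  ⇒  q = 6/7.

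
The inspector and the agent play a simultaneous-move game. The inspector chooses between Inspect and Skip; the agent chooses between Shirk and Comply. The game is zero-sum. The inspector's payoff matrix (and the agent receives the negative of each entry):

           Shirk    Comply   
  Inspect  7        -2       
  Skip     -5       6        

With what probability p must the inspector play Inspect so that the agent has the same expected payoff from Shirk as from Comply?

p = 11/20

Set the agent's expected payoff from Shirk equal to that from Comply:
  the agent's payoff from Shirk: p·(-7) + (1−p)·5 = -12p + 5
  the agent's payoff from Comply: p·2 + (1−p)·(-6) = 8p - 6
  -12p + 5 = 8p - 6  ⇒  -20p = -11  ⇒  p = 11/20.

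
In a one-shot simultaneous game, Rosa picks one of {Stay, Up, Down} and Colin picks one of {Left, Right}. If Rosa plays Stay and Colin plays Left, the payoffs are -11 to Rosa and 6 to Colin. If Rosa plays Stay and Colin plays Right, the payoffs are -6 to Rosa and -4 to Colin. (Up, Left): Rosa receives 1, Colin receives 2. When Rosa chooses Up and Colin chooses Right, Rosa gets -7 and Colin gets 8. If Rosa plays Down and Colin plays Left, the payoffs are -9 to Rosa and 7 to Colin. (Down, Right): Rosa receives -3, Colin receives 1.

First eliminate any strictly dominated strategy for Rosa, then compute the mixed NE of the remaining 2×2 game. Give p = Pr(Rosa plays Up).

Rosa's strategy Stay is strictly dominated by Down: -9 > -11 and -3 > -6. Eliminate Stay.
In a mixed equilibrium Colin is indifferent between Left and Right; this condition fixes p.
  Colin's expected payoff from Left: p·2 + (1−p)·7 = -5p + 7
  Colin's expected payoff from Right: p·8 + (1−p)·1 = 7p + 1
  -5p + 7 = 7p + 1  ⇒  -12p = -6  ⇒  p = 1/2.

p = 1/2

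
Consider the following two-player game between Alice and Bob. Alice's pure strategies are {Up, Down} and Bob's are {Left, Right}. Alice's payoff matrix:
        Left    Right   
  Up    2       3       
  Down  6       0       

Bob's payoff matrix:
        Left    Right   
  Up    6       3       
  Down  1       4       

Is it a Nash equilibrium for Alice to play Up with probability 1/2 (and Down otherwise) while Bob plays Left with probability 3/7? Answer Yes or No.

Check Bob's indifference given Alice's mix p = 1/2:
  payoff from Left = 7/2; payoff from Right = 7/2 — equal.
Check Alice's indifference given Bob's mix q = 3/7:
  payoff from Up = 18/7; payoff from Down = 18/7 — equal.
Both players are indifferent, so neither can profitably deviate.

Yes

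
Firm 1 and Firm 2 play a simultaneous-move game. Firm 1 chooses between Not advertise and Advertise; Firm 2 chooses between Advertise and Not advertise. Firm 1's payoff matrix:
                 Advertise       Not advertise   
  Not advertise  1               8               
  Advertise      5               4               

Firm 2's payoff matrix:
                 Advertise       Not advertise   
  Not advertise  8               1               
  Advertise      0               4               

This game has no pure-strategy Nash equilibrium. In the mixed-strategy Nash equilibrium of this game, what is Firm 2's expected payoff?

In a mixed equilibrium Firm 2 is indifferent between Advertise and Not advertise; this condition fixes p.
  Firm 2's payoff to Advertise: p·8 + (1−p)·0 = 8p
  Firm 2's payoff to Not advertise: p·1 + (1−p)·4 = -3p + 4
  8p = -3p + 4  ⇒  11p = 4  ⇒  p = 4/11.
At equilibrium Firm 2 is indifferent across columns, so Firm 2's payoff equals the payoff from Advertise: (4/11)·8 + (7/11)·0 = 32/11.

32/11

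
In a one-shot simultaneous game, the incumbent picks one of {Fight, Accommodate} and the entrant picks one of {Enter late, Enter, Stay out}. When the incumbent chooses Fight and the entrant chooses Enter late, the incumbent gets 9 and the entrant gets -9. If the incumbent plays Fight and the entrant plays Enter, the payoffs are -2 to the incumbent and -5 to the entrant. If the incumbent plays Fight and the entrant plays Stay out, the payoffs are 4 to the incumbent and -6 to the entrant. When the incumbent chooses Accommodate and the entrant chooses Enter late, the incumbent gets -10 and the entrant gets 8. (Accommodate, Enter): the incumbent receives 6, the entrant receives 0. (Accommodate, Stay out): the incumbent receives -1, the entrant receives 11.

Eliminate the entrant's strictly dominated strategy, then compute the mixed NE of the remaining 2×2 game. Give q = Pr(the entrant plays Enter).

The entrant's strategy Enter late is strictly dominated by Stay out: -6 > -9 and 11 > 8. Eliminate Enter late.
In a mixed equilibrium the incumbent is indifferent between Fight and Accommodate; this condition fixes q.
  the incumbent's payoff to Fight: q·(-2) + (1−q)·4 = -6q + 4
  the incumbent's payoff to Accommodate: q·6 + (1−q)·(-1) = 7q - 1
  -6q + 4 = 7q - 1  ⇒  -13q = -5  ⇒  q = 5/13.

q = 5/13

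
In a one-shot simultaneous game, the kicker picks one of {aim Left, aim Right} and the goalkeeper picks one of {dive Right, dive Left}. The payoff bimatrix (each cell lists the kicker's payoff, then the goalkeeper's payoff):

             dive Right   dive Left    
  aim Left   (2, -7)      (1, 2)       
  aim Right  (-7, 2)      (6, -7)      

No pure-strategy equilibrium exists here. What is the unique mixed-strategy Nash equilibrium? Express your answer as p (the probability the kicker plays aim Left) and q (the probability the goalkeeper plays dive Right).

In a mixed equilibrium the goalkeeper is indifferent between dive Right and dive Left; this condition fixes p.
  the goalkeeper's payoff from dive Right: p·(-7) + (1−p)·2 = -9p + 2
  the goalkeeper's payoff from dive Left: p·2 + (1−p)·(-7) = 9p - 7
  -9p + 2 = 9p - 7  ⇒  -18p = -9  ⇒  p = 1/2.
For the kicker to be willing to mix, the kicker must be indifferent between aim Left and aim Right, which pins down the goalkeeper's mix.
  the kicker's payoff from aim Left: q·2 + (1−q)·1 = q + 1
  the kicker's payoff from aim Right: q·(-7) + (1−q)·6 = -13q + 6
  q + 1 = -13q + 6  ⇒  14q = 5  ⇒  q = 5/14.

p = 1/2, q = 5/14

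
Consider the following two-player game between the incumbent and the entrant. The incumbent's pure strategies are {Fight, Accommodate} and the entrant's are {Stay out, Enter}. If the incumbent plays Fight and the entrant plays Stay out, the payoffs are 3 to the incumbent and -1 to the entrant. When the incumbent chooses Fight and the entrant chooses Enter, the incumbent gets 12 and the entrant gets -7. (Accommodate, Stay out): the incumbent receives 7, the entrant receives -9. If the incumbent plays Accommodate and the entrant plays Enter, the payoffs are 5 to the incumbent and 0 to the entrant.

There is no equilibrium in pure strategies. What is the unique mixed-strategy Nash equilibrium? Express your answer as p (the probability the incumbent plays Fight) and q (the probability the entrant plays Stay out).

Set the entrant's expected payoff from Stay out equal to that from Enter:
  the entrant's payoff to Stay out: p·(-1) + (1−p)·(-9) = 8p - 9
  the entrant's payoff to Enter: p·(-7) + (1−p)·0 = -7p
  8p - 9 = -7p  ⇒  15p = 9  ⇒  p = 3/5.
In a mixed equilibrium the incumbent is indifferent between Fight and Accommodate; this condition fixes q.
  the incumbent's payoff from Fight: q·3 + (1−q)·12 = -9q + 12
  the incumbent's payoff from Accommodate: q·7 + (1−q)·5 = 2q + 5
  -9q + 12 = 2q + 5  ⇒  -11q = -7  ⇒  q = 7/11.

p = 3/5, q = 7/11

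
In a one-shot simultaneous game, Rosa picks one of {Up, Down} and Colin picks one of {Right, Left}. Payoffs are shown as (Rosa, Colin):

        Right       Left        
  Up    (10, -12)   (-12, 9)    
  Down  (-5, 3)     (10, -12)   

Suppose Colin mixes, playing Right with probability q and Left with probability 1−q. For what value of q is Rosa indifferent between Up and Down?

Colin's mix must leave Rosa indifferent between Up and Down.
  Rosa's payoff to Up: q·10 + (1−q)·(-12) = 22q - 12
  Rosa's payoff to Down: q·(-5) + (1−q)·10 = -15q + 10
  22q - 12 = -15q + 10  ⇒  37q = 22  ⇒  q = 22/37.

q = 22/37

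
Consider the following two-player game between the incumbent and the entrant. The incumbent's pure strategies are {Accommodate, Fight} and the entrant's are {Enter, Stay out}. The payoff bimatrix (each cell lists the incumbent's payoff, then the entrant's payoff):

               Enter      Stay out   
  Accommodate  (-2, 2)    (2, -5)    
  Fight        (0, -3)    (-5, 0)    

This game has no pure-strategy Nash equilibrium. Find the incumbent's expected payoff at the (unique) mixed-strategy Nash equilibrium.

-10/9

For the incumbent to be willing to mix, the incumbent must be indifferent between Accommodate and Fight, which pins down the entrant's mix.
  the incumbent's payoff from Accommodate: q·(-2) + (1−q)·2 = -4q + 2
  the incumbent's payoff from Fight: q·0 + (1−q)·(-5) = 5q - 5
  -4q + 2 = 5q - 5  ⇒  -9q = -7  ⇒  q = 7/9.
At equilibrium the incumbent is indifferent across rows, so the incumbent's payoff equals the payoff from Accommodate: (7/9)·(-2) + (2/9)·2 = -10/9.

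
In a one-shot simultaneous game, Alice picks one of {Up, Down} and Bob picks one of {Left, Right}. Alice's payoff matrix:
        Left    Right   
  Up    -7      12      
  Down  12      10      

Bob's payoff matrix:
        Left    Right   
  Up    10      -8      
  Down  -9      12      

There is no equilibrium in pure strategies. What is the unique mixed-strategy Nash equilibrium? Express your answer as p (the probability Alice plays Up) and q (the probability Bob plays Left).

p = 7/13, q = 2/21

Bob's indifference between Left and Right determines Alice's mixing probability p:
  Bob's expected payoff from Left: p·10 + (1−p)·(-9) = 19p - 9
  Bob's expected payoff from Right: p·(-8) + (1−p)·12 = -20p + 12
  19p - 9 = -20p + 12  ⇒  39p = 21  ⇒  p = 7/13.
In a mixed equilibrium Alice is indifferent between Up and Down; this condition fixes q.
  Alice's payoff from Up: q·(-7) + (1−q)·12 = -19q + 12
  Alice's payoff from Down: q·12 + (1−q)·10 = 2q + 10
  -19q + 12 = 2q + 10  ⇒  -21q = -2  ⇒  q = 2/21.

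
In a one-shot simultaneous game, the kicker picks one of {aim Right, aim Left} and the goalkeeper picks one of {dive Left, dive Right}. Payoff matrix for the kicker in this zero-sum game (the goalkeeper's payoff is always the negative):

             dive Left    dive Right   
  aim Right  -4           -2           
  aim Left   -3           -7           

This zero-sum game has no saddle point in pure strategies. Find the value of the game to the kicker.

The goalkeeper's mix must leave the kicker indifferent between aim Right and aim Left.
  the kicker's expected payoff from aim Right: q·(-4) + (1−q)·(-2) = -2q - 2
  the kicker's expected payoff from aim Left: q·(-3) + (1−q)·(-7) = 4q - 7
  -2q - 2 = 4q - 7  ⇒  -6q = -5  ⇒  q = 5/6.
The value is the kicker's expected payoff against this mix (using aim Right): (5/6)·(-4) + (1/6)·(-2) = -11/3.

v = -11/3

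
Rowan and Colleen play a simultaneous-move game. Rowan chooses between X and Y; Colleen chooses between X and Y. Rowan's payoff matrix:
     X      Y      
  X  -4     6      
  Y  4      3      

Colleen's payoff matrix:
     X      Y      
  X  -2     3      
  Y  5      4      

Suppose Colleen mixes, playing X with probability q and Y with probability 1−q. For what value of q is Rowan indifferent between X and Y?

Colleen's mix must leave Rowan indifferent between X and Y.
  Rowan's expected payoff from X: q·(-4) + (1−q)·6 = -10q + 6
  Rowan's expected payoff from Y: q·4 + (1−q)·3 = q + 3
  -10q + 6 = q + 3  ⇒  -11q = -3  ⇒  q = 3/11.

q = 3/11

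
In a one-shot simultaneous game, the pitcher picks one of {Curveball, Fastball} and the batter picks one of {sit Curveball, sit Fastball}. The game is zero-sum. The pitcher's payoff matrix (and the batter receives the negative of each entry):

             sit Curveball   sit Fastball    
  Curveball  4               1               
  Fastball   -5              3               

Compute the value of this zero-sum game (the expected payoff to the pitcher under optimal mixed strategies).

v = 17/11

The batter's mix must leave the pitcher indifferent between Curveball and Fastball.
  the pitcher's payoff from Curveball: q·4 + (1−q)·1 = 3q + 1
  the pitcher's payoff from Fastball: q·(-5) + (1−q)·3 = -8q + 3
  3q + 1 = -8q + 3  ⇒  11q = 2  ⇒  q = 2/11.
The value is the pitcher's expected payoff against this mix (using Curveball): (2/11)·4 + (9/11)·1 = 17/11.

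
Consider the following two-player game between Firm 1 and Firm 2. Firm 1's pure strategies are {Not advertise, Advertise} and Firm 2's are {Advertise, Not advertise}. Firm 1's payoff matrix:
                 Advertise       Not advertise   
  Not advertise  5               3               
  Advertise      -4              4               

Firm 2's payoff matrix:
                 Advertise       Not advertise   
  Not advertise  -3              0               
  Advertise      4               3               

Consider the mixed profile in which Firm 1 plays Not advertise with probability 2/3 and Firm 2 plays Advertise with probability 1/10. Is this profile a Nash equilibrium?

Given Firm 1's mix p = 2/3, Firm 2's payoff from Advertise is -2/3 but from Not advertise is 1. Firm 2 strictly prefers Not advertise, so Firm 2 would not mix.
So the proposed profile is not a Nash equilibrium.

No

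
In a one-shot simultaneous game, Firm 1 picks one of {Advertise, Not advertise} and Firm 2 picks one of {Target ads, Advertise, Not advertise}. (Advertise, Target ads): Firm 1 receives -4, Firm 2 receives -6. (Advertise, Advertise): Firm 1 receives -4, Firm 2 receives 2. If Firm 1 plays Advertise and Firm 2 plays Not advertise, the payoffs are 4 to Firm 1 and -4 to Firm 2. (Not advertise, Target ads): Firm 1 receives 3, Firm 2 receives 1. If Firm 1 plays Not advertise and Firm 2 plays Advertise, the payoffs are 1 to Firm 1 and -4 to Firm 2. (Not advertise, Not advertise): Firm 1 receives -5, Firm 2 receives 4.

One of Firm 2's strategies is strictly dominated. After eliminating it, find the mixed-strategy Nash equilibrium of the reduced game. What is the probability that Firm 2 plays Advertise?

q = 9/14

Firm 2's strategy Target ads is strictly dominated by Not advertise: -4 > -6 and 4 > 1. Eliminate Target ads.
Set Firm 1's expected payoff from Advertise equal to that from Not advertise:
  Firm 1's payoff to Advertise: q·(-4) + (1−q)·4 = -8q + 4
  Firm 1's payoff to Not advertise: q·1 + (1−q)·(-5) = 6q - 5
  -8q + 4 = 6q - 5  ⇒  -14q = -9  ⇒  q = 9/14.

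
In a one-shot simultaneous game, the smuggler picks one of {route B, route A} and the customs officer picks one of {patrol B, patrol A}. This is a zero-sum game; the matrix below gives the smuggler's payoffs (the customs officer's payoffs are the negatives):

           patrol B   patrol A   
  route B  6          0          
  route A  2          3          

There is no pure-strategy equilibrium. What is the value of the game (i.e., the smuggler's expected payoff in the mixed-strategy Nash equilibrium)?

The customs officer's mix must leave the smuggler indifferent between route B and route A.
  the smuggler's payoff to route B: q·6 + (1−q)·0 = 6q
  the smuggler's payoff to route A: q·2 + (1−q)·3 = -q + 3
  6q = -q + 3  ⇒  7q = 3  ⇒  q = 3/7.
The value is the smuggler's expected payoff against this mix (using route B): (3/7)·6 + (4/7)·0 = 18/7.

v = 18/7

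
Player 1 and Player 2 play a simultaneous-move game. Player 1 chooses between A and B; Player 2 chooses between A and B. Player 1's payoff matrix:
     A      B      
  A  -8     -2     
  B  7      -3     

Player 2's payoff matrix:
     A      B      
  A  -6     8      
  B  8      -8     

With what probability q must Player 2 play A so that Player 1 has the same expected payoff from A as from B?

For Player 1 to be willing to mix, Player 1 must be indifferent between A and B, which pins down Player 2's mix.
  Player 1's expected payoff from A: q·(-8) + (1−q)·(-2) = -6q - 2
  Player 1's expected payoff from B: q·7 + (1−q)·(-3) = 10q - 3
  -6q - 2 = 10q - 3  ⇒  -16q = -1  ⇒  q = 1/16.

q = 1/16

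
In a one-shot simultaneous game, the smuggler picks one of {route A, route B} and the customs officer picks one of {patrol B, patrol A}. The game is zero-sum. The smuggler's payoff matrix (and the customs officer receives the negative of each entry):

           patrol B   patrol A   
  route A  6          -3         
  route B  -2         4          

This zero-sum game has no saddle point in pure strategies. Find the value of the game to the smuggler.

v = 6/5

For the smuggler to be willing to mix, the smuggler must be indifferent between route A and route B, which pins down the customs officer's mix.
  the smuggler's payoff from route A: q·6 + (1−q)·(-3) = 9q - 3
  the smuggler's payoff from route B: q·(-2) + (1−q)·4 = -6q + 4
  9q - 3 = -6q + 4  ⇒  15q = 7  ⇒  q = 7/15.
The value is the smuggler's expected payoff against this mix (using route A): (7/15)·6 + (8/15)·(-3) = 6/5.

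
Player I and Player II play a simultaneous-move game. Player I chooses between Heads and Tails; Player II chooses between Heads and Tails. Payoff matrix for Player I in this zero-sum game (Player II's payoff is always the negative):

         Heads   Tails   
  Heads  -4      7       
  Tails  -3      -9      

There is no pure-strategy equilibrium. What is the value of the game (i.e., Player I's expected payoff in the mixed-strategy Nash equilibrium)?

v = -57/17

Player II's mix must leave Player I indifferent between Heads and Tails.
  Player I's expected payoff from Heads: q·(-4) + (1−q)·7 = -11q + 7
  Player I's expected payoff from Tails: q·(-3) + (1−q)·(-9) = 6q - 9
  -11q + 7 = 6q - 9  ⇒  -17q = -16  ⇒  q = 16/17.
The value is Player I's expected payoff against this mix (using Heads): (16/17)·(-4) + (1/17)·7 = -57/17.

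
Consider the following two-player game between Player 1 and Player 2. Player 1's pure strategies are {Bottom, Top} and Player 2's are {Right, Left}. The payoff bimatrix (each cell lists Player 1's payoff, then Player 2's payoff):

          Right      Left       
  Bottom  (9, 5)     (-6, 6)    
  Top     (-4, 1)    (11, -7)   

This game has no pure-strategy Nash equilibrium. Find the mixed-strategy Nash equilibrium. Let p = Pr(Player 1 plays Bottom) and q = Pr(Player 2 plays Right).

Set Player 2's expected payoff from Right equal to that from Left:
  Player 2's expected payoff from Right: p·5 + (1−p)·1 = 4p + 1
  Player 2's expected payoff from Left: p·6 + (1−p)·(-7) = 13p - 7
  4p + 1 = 13p - 7  ⇒  -9p = -8  ⇒  p = 8/9.
In a mixed equilibrium Player 1 is indifferent between Bottom and Top; this condition fixes q.
  Player 1's payoff to Bottom: q·9 + (1−q)·(-6) = 15q - 6
  Player 1's payoff to Top: q·(-4) + (1−q)·11 = -15q + 11
  15q - 6 = -15q + 11  ⇒  30q = 17  ⇒  q = 17/30.

p = 8/9, q = 17/30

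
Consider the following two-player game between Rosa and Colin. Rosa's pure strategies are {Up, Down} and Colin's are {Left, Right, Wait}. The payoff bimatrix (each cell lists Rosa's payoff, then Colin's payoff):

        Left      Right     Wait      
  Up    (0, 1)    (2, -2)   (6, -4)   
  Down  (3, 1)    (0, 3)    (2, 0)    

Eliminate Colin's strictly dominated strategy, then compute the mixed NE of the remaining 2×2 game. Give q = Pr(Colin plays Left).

q = 2/5

Colin's strategy Wait is strictly dominated by Right: -2 > -4 and 3 > 0. Eliminate Wait.
Rosa's indifference between Up and Down determines Colin's mixing probability q:
  Rosa's payoff to Up: q·0 + (1−q)·2 = -2q + 2
  Rosa's payoff to Down: q·3 + (1−q)·0 = 3q
  -2q + 2 = 3q  ⇒  -5q = -2  ⇒  q = 2/5.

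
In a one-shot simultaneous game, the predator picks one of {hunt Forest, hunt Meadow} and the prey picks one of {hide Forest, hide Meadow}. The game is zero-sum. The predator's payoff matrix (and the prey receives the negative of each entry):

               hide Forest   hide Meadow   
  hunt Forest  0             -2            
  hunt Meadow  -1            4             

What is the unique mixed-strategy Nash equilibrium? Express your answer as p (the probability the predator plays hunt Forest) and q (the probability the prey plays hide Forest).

p = 5/7, q = 6/7

The prey's indifference between hide Forest and hide Meadow determines the predator's mixing probability p:
  the prey's expected payoff from hide Forest: p·0 + (1−p)·1 = -p + 1
  the prey's expected payoff from hide Meadow: p·2 + (1−p)·(-4) = 6p - 4
  -p + 1 = 6p - 4  ⇒  -7p = -5  ⇒  p = 5/7.
Set the predator's expected payoff from hunt Forest equal to that from hunt Meadow:
  the predator's payoff to hunt Forest: q·0 + (1−q)·(-2) = 2q - 2
  the predator's payoff to hunt Meadow: q·(-1) + (1−q)·4 = -5q + 4
  2q - 2 = -5q + 4  ⇒  7q = 6  ⇒  q = 6/7.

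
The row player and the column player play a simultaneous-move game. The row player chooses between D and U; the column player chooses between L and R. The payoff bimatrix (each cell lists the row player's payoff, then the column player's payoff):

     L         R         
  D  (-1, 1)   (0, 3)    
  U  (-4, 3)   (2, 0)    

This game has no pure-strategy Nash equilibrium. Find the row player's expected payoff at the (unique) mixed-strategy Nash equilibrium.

Set the row player's expected payoff from D equal to that from U:
  the row player's payoff to D: q·(-1) + (1−q)·0 = -q
  the row player's payoff to U: q·(-4) + (1−q)·2 = -6q + 2
  -q = -6q + 2  ⇒  5q = 2  ⇒  q = 2/5.
At equilibrium the row player is indifferent across rows, so the row player's payoff equals the payoff from D: (2/5)·(-1) + (3/5)·0 = -2/5.

-2/5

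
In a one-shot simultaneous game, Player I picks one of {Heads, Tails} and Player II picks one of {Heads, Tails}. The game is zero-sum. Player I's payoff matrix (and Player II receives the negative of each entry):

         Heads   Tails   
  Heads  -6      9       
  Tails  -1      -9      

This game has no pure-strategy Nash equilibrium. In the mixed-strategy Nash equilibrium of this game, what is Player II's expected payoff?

63/23

In a mixed equilibrium Player II is indifferent between Heads and Tails; this condition fixes p.
  Player II's payoff from Heads: p·6 + (1−p)·1 = 5p + 1
  Player II's payoff from Tails: p·(-9) + (1−p)·9 = -18p + 9
  5p + 1 = -18p + 9  ⇒  23p = 8  ⇒  p = 8/23.
At equilibrium Player II is indifferent across columns, so Player II's payoff equals the payoff from Heads: (8/23)·6 + (15/23)·1 = 63/23.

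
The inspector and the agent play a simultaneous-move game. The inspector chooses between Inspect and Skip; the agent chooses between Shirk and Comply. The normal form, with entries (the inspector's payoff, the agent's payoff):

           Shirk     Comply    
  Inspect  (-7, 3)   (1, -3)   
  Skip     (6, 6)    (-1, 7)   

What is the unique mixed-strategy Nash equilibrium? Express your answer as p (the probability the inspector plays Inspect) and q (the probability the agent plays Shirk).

p = 1/7, q = 2/15

The inspector's mix must leave the agent indifferent between Shirk and Comply.
  the agent's payoff from Shirk: p·3 + (1−p)·6 = -3p + 6
  the agent's payoff from Comply: p·(-3) + (1−p)·7 = -10p + 7
  -3p + 6 = -10p + 7  ⇒  7p = 1  ⇒  p = 1/7.
The inspector's indifference between Inspect and Skip determines the agent's mixing probability q:
  the inspector's expected payoff from Inspect: q·(-7) + (1−q)·1 = -8q + 1
  the inspector's expected payoff from Skip: q·6 + (1−q)·(-1) = 7q - 1
  -8q + 1 = 7q - 1  ⇒  -15q = -2  ⇒  q = 2/15.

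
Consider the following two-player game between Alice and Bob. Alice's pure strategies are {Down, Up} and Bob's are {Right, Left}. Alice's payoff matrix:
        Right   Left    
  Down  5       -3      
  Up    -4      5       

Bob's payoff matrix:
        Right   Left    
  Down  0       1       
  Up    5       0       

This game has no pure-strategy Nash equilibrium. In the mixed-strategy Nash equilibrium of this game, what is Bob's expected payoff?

Bob's indifference between Right and Left determines Alice's mixing probability p:
  Bob's payoff to Right: p·0 + (1−p)·5 = -5p + 5
  Bob's payoff to Left: p·1 + (1−p)·0 = p
  -5p + 5 = p  ⇒  -6p = -5  ⇒  p = 5/6.
At equilibrium Bob is indifferent across columns, so Bob's payoff equals the payoff from Right: (5/6)·0 + (1/6)·5 = 5/6.

5/6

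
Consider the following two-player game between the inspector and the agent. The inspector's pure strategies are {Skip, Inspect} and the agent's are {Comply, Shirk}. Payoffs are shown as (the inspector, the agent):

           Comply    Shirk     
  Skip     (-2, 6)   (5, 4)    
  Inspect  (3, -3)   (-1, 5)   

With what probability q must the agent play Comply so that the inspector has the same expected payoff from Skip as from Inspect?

In a mixed equilibrium the inspector is indifferent between Skip and Inspect; this condition fixes q.
  the inspector's payoff from Skip: q·(-2) + (1−q)·5 = -7q + 5
  the inspector's payoff from Inspect: q·3 + (1−q)·(-1) = 4q - 1
  -7q + 5 = 4q - 1  ⇒  -11q = -6  ⇒  q = 6/11.

q = 6/11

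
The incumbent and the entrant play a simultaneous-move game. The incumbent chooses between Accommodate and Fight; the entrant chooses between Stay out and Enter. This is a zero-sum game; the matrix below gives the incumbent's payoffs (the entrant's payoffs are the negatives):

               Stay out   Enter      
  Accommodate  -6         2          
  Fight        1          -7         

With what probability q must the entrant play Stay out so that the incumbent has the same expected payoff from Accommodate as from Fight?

q = 9/16

Set the incumbent's expected payoff from Accommodate equal to that from Fight:
  the incumbent's payoff to Accommodate: q·(-6) + (1−q)·2 = -8q + 2
  the incumbent's payoff to Fight: q·1 + (1−q)·(-7) = 8q - 7
  -8q + 2 = 8q - 7  ⇒  -16q = -9  ⇒  q = 9/16.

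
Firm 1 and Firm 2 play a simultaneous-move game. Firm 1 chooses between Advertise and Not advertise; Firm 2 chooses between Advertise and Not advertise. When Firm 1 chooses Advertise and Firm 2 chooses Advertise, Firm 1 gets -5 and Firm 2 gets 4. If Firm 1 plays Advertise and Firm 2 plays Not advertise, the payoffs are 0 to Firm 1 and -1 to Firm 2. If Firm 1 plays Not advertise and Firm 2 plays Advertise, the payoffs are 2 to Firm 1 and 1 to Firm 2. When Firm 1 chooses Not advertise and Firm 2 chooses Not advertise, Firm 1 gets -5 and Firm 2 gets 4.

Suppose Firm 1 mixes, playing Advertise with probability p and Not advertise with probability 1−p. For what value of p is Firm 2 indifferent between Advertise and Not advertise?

p = 3/8

Firm 2's indifference between Advertise and Not advertise determines Firm 1's mixing probability p:
  Firm 2's payoff to Advertise: p·4 + (1−p)·1 = 3p + 1
  Firm 2's payoff to Not advertise: p·(-1) + (1−p)·4 = -5p + 4
  3p + 1 = -5p + 4  ⇒  8p = 3  ⇒  p = 3/8.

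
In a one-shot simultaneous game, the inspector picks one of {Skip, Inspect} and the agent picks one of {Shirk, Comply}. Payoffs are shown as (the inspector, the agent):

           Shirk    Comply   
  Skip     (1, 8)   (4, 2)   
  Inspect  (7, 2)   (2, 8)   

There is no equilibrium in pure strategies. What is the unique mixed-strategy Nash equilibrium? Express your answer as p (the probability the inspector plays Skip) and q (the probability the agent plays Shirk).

The inspector's mix must leave the agent indifferent between Shirk and Comply.
  the agent's payoff to Shirk: p·8 + (1−p)·2 = 6p + 2
  the agent's payoff to Comply: p·2 + (1−p)·8 = -6p + 8
  6p + 2 = -6p + 8  ⇒  12p = 6  ⇒  p = 1/2.
The inspector's indifference between Skip and Inspect determines the agent's mixing probability q:
  the inspector's payoff to Skip: q·1 + (1−q)·4 = -3q + 4
  the inspector's payoff to Inspect: q·7 + (1−q)·2 = 5q + 2
  -3q + 4 = 5q + 2  ⇒  -8q = -2  ⇒  q = 1/4.

p = 1/2, q = 1/4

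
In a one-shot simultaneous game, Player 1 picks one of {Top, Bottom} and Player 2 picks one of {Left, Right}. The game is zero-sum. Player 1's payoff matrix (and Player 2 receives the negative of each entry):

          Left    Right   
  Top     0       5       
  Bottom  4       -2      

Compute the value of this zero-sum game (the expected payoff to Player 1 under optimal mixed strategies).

For Player 1 to be willing to mix, Player 1 must be indifferent between Top and Bottom, which pins down Player 2's mix.
  Player 1's payoff to Top: q·0 + (1−q)·5 = -5q + 5
  Player 1's payoff to Bottom: q·4 + (1−q)·(-2) = 6q - 2
  -5q + 5 = 6q - 2  ⇒  -11q = -7  ⇒  q = 7/11.
The value is Player 1's expected payoff against this mix (using Top): (7/11)·0 + (4/11)·5 = 20/11.

v = 20/11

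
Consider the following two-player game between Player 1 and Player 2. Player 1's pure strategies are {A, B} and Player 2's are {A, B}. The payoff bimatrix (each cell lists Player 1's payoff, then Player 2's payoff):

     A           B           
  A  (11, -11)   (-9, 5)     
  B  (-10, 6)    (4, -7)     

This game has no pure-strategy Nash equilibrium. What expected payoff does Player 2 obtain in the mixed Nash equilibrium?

Player 1's mix must leave Player 2 indifferent between A and B.
  Player 2's expected payoff from A: p·(-11) + (1−p)·6 = -17p + 6
  Player 2's expected payoff from B: p·5 + (1−p)·(-7) = 12p - 7
  -17p + 6 = 12p - 7  ⇒  -29p = -13  ⇒  p = 13/29.
At equilibrium Player 2 is indifferent across columns, so Player 2's payoff equals the payoff from A: (13/29)·(-11) + (16/29)·6 = -47/29.

-47/29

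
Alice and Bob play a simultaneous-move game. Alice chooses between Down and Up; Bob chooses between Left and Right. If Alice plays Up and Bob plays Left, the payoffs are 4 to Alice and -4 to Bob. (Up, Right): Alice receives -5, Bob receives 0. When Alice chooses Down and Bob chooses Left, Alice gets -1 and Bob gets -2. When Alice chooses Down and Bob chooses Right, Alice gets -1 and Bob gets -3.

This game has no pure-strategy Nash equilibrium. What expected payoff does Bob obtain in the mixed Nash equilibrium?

Bob's indifference between Left and Right determines Alice's mixing probability p:
  Bob's payoff from Left: p·(-2) + (1−p)·(-4) = 2p - 4
  Bob's payoff from Right: p·(-3) + (1−p)·0 = -3p
  2p - 4 = -3p  ⇒  5p = 4  ⇒  p = 4/5.
At equilibrium Bob is indifferent across columns, so Bob's payoff equals the payoff from Left: (4/5)·(-2) + (1/5)·(-4) = -12/5.

-12/5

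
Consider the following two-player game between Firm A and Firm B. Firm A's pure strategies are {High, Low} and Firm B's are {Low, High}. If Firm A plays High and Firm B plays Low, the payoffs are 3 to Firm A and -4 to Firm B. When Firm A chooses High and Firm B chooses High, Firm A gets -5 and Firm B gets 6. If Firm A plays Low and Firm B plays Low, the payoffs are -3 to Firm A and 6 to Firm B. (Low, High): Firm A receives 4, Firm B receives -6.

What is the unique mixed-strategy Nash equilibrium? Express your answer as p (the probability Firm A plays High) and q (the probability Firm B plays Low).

Firm A's mix must leave Firm B indifferent between Low and High.
  Firm B's expected payoff from Low: p·(-4) + (1−p)·6 = -10p + 6
  Firm B's expected payoff from High: p·6 + (1−p)·(-6) = 12p - 6
  -10p + 6 = 12p - 6  ⇒  -22p = -12  ⇒  p = 6/11.
For Firm A to be willing to mix, Firm A must be indifferent between High and Low, which pins down Firm B's mix.
  Firm A's payoff from High: q·3 + (1−q)·(-5) = 8q - 5
  Firm A's payoff from Low: q·(-3) + (1−q)·4 = -7q + 4
  8q - 5 = -7q + 4  ⇒  15q = 9  ⇒  q = 3/5.

p = 6/11, q = 3/5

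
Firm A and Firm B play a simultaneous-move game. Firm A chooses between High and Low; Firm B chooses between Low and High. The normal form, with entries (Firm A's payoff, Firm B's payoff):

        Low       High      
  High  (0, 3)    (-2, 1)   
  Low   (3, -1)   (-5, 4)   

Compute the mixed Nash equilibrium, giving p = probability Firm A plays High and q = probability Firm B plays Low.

In a mixed equilibrium Firm B is indifferent between Low and High; this condition fixes p.
  Firm B's expected payoff from Low: p·3 + (1−p)·(-1) = 4p - 1
  Firm B's expected payoff from High: p·1 + (1−p)·4 = -3p + 4
  4p - 1 = -3p + 4  ⇒  7p = 5  ⇒  p = 5/7.
Firm A's indifference between High and Low determines Firm B's mixing probability q:
  Firm A's payoff to High: q·0 + (1−q)·(-2) = 2q - 2
  Firm A's payoff to Low: q·3 + (1−q)·(-5) = 8q - 5
  2q - 2 = 8q - 5  ⇒  -6q = -3  ⇒  q = 1/2.

p = 5/7, q = 1/2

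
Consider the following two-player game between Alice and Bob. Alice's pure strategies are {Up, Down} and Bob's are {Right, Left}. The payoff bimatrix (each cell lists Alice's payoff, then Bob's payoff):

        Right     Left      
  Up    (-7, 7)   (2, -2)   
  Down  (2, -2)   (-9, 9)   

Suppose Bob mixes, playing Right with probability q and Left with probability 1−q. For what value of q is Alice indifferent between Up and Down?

q = 11/20

Alice's indifference between Up and Down determines Bob's mixing probability q:
  Alice's payoff to Up: q·(-7) + (1−q)·2 = -9q + 2
  Alice's payoff to Down: q·2 + (1−q)·(-9) = 11q - 9
  -9q + 2 = 11q - 9  ⇒  -20q = -11  ⇒  q = 11/20.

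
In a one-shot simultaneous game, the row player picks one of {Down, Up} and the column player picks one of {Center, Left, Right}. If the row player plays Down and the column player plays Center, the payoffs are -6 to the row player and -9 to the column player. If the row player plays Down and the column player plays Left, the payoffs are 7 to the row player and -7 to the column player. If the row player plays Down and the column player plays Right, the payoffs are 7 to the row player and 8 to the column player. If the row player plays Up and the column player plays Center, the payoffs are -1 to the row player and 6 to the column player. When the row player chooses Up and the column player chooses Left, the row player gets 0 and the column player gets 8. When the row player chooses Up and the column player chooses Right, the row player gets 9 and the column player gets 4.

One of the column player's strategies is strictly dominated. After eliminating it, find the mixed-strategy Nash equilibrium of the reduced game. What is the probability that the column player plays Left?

q = 2/9

The column player's strategy Center is strictly dominated by Left: -7 > -9 and 8 > 6. Eliminate Center.
Set the row player's expected payoff from Down equal to that from Up:
  the row player's payoff from Down: q·7 + (1−q)·7 = 7
  the row player's payoff from Up: q·0 + (1−q)·9 = -9q + 9
  7 = -9q + 9  ⇒  9q = 2  ⇒  q = 2/9.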